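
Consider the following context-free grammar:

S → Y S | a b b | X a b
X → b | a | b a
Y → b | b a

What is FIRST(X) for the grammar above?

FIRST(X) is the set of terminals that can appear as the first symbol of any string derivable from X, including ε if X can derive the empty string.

We compute FIRST(X) using the standard algorithm.
FIRST(S) = {a, b}
FIRST(X) = {a, b}
FIRST(Y) = {b}
Therefore, FIRST(X) = {a, b}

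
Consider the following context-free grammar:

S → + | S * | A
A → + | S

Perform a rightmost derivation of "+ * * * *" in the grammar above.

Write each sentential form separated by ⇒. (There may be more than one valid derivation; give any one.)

S ⇒ S * ⇒ S * * ⇒ S * * * ⇒ S * * * * ⇒ + * * * *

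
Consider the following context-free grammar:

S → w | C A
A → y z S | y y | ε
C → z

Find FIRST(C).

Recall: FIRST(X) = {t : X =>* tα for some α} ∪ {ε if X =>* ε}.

We compute FIRST(C) using the standard algorithm.
FIRST(A) = {y, ε}
FIRST(C) = {z}
FIRST(S) = {w, z}
Therefore, FIRST(C) = {z}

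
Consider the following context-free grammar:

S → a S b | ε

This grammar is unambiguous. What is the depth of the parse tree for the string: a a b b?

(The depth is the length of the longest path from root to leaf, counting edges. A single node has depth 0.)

3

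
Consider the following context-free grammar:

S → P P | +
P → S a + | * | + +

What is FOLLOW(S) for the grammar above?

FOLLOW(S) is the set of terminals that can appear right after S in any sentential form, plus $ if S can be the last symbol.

We compute FOLLOW(S) using the standard algorithm.
FOLLOW(S) starts with {$}.
FIRST(P) = {*, +}
FIRST(S) = {*, +}
FOLLOW(P) = {$, *, +, a}
FOLLOW(S) = {$, a}
Therefore, FOLLOW(S) = {$, a}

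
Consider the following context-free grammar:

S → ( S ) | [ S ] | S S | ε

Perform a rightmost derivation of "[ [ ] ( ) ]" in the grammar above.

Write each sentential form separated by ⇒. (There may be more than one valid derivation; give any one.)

S ⇒ [ S ] ⇒ [ S S ] ⇒ [ S ( S ) ] ⇒ [ S ( ) ] ⇒ [ [ S ] ( ) ] ⇒ [ [ ] ( ) ]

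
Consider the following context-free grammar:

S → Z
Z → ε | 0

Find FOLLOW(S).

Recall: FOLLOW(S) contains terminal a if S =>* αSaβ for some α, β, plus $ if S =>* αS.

We compute FOLLOW(S) using the standard algorithm.
FOLLOW(S) starts with {$}.
FIRST(S) = {0, ε}
FIRST(Z) = {0, ε}
FOLLOW(S) = {$}
FOLLOW(Z) = {$}
Therefore, FOLLOW(S) = {$}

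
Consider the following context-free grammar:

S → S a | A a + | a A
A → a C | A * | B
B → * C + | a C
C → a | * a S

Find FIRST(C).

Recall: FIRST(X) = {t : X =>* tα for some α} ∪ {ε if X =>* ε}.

We compute FIRST(C) using the standard algorithm.
FIRST(A) = {*, a}
FIRST(B) = {*, a}
FIRST(C) = {*, a}
FIRST(S) = {*, a}
Therefore, FIRST(C) = {*, a}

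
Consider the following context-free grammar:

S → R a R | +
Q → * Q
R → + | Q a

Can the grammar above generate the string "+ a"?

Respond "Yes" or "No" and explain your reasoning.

No - no valid derivation exists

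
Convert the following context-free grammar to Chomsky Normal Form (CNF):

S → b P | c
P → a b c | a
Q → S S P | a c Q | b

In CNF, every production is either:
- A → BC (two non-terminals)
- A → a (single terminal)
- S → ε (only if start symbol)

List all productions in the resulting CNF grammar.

TB → b; S → c; TA → a; TC → c; P → a; Q → b; S → TB P; P → TA X0; X0 → TB TC; Q → S X1; X1 → S P; Q → TA X2; X2 → TC Q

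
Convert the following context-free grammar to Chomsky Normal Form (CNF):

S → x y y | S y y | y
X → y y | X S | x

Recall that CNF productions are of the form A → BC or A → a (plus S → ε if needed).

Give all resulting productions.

TX → x; TY → y; S → y; X → x; S → TX X0; X0 → TY TY; S → S X1; X1 → TY TY; X → TY TY; X → X S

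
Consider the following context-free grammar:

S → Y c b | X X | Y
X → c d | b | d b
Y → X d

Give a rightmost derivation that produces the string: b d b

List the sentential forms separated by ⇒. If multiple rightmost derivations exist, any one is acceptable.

S ⇒ X X ⇒ X d b ⇒ b d b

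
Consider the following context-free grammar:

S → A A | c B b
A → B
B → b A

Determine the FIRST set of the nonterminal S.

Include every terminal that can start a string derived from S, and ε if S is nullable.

We compute FIRST(S) using the standard algorithm.
FIRST(A) = {b}
FIRST(B) = {b}
FIRST(S) = {b, c}
Therefore, FIRST(S) = {b, c}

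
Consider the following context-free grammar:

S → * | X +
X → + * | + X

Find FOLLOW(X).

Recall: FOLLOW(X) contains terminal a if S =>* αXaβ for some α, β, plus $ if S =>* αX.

We compute FOLLOW(X) using the standard algorithm.
FOLLOW(S) starts with {$}.
FIRST(S) = {*, +}
FIRST(X) = {+}
FOLLOW(S) = {$}
FOLLOW(X) = {+}
Therefore, FOLLOW(X) = {+}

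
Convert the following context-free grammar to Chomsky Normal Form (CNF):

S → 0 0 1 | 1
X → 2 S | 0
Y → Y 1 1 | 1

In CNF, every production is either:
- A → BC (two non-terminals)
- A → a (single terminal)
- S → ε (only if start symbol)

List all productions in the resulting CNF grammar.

T0 → 0; T1 → 1; S → 1; T2 → 2; X → 0; Y → 1; S → T0 X0; X0 → T0 T1; X → T2 S; Y → Y X1; X1 → T1 T1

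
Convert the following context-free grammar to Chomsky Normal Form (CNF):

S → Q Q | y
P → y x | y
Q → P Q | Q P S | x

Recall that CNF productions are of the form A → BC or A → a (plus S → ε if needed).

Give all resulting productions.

S → y; TY → y; TX → x; P → y; Q → x; S → Q Q; P → TY TX; Q → P Q; Q → Q X0; X0 → P S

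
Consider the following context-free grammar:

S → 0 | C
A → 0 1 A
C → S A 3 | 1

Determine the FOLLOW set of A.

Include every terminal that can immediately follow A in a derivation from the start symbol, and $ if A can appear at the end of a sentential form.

We compute FOLLOW(A) using the standard algorithm.
FOLLOW(S) starts with {$}.
FIRST(A) = {0}
FIRST(C) = {0, 1}
FIRST(S) = {0, 1}
FOLLOW(A) = {3}
FOLLOW(C) = {$, 0}
FOLLOW(S) = {$, 0}
Therefore, FOLLOW(A) = {3}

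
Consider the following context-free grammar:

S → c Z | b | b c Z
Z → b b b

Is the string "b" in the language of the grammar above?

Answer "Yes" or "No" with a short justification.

Yes - a valid derivation exists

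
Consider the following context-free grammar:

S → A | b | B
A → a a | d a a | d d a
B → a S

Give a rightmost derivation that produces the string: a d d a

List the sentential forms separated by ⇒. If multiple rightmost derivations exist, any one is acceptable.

S ⇒ B ⇒ a S ⇒ a A ⇒ a d d a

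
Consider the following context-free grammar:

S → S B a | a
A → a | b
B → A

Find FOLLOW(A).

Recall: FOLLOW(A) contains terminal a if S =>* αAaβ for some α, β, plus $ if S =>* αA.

We compute FOLLOW(A) using the standard algorithm.
FOLLOW(S) starts with {$}.
FIRST(A) = {a, b}
FIRST(B) = {a, b}
FIRST(S) = {a}
FOLLOW(A) = {a}
FOLLOW(B) = {a}
FOLLOW(S) = {$, a, b}
Therefore, FOLLOW(A) = {a}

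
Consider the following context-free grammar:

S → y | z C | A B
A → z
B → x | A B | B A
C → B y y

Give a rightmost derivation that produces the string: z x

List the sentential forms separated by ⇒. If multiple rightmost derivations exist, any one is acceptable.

S ⇒ A B ⇒ A x ⇒ z x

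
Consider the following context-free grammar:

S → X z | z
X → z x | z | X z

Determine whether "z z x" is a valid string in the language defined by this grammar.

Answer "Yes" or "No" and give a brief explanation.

No - no valid derivation exists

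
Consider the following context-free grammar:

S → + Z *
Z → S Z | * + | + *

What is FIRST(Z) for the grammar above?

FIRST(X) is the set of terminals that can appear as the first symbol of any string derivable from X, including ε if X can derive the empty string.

We compute FIRST(Z) using the standard algorithm.
FIRST(S) = {+}
FIRST(Z) = {*, +}
Therefore, FIRST(Z) = {*, +}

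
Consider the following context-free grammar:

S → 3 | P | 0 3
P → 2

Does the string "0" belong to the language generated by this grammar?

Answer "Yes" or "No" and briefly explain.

No - no valid derivation exists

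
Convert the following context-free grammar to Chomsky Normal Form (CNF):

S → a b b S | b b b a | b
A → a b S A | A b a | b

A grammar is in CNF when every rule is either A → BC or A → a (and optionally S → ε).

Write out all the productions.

TA → a; TB → b; S → b; A → b; S → TA X0; X0 → TB X1; X1 → TB S; S → TB X2; X2 → TB X3; X3 → TB TA; A → TA X4; X4 → TB X5; X5 → S A; A → A X6; X6 → TB TA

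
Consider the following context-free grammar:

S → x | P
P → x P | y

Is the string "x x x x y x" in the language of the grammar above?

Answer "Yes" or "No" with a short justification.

No - no valid derivation exists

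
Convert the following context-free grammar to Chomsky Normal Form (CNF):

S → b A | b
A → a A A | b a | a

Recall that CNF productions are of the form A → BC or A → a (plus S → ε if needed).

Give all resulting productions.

TB → b; S → b; TA → a; A → a; S → TB A; A → TA X0; X0 → A A; A → TB TA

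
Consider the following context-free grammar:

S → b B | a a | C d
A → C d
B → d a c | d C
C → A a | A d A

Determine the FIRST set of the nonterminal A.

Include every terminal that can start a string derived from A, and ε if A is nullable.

We compute FIRST(A) using the standard algorithm.
FIRST(A) = {}
FIRST(B) = {d}
FIRST(C) = {}
FIRST(S) = {a, b}
Therefore, FIRST(A) = {}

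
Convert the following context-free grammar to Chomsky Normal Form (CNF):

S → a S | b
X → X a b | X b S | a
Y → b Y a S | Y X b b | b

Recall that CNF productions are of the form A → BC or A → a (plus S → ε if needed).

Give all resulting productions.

TA → a; S → b; TB → b; X → a; Y → b; S → TA S; X → X X0; X0 → TA TB; X → X X1; X1 → TB S; Y → TB X2; X2 → Y X3; X3 → TA S; Y → Y X4; X4 → X X5; X5 → TB TB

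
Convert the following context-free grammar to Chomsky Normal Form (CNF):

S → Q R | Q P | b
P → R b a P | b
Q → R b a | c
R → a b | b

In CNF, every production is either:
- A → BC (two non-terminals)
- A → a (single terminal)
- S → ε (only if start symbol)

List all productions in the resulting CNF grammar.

S → b; TB → b; TA → a; P → b; Q → c; R → b; S → Q R; S → Q P; P → R X0; X0 → TB X1; X1 → TA P; Q → R X2; X2 → TB TA; R → TA TB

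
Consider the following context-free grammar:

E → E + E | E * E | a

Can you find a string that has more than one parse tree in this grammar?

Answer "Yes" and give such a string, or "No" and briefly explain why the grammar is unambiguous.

Yes - the string 'a + a + a + a' has two distinct parse trees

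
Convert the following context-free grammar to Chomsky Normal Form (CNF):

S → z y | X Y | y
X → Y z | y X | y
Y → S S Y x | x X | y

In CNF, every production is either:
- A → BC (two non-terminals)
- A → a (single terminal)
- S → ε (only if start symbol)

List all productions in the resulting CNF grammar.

TZ → z; TY → y; S → y; X → y; TX → x; Y → y; S → TZ TY; S → X Y; X → Y TZ; X → TY X; Y → S X0; X0 → S X1; X1 → Y TX; Y → TX X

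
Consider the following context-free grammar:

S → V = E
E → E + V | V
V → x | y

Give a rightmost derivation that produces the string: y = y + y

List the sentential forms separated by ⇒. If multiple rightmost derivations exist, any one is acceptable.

S ⇒ V = E ⇒ V = E + V ⇒ V = E + y ⇒ V = V + y ⇒ V = y + y ⇒ y = y + y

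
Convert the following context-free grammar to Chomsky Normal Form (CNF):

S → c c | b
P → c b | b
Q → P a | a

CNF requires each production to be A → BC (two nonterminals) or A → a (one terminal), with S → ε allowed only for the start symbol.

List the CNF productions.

TC → c; S → b; TB → b; P → b; TA → a; Q → a; S → TC TC; P → TC TB; Q → P TA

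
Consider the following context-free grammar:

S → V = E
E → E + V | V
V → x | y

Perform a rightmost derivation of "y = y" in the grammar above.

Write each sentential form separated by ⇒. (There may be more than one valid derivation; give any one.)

S ⇒ V = E ⇒ V = V ⇒ V = y ⇒ y = y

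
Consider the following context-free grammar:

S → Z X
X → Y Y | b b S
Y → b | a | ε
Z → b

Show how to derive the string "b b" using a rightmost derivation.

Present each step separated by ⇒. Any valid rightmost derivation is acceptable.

S ⇒ Z X ⇒ Z Y Y ⇒ Z Y b ⇒ Z b ⇒ b b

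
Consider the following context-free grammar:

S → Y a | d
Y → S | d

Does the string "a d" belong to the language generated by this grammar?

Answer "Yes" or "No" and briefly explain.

No - no valid derivation exists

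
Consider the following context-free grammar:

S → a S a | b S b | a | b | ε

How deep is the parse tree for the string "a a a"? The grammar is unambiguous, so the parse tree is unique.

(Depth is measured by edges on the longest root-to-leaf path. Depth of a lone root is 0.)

2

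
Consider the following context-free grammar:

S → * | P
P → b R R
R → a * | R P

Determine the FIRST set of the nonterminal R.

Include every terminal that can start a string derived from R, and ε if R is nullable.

We compute FIRST(R) using the standard algorithm.
FIRST(P) = {b}
FIRST(R) = {a}
FIRST(S) = {*, b}
Therefore, FIRST(R) = {a}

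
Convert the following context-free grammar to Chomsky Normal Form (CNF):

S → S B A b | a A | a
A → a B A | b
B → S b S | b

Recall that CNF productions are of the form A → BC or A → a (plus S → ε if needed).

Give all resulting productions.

TB → b; TA → a; S → a; A → b; B → b; S → S X0; X0 → B X1; X1 → A TB; S → TA A; A → TA X2; X2 → B A; B → S X3; X3 → TB S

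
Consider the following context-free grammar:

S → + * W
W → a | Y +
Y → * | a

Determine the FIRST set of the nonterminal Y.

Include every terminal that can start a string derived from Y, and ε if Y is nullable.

We compute FIRST(Y) using the standard algorithm.
FIRST(S) = {+}
FIRST(W) = {*, a}
FIRST(Y) = {*, a}
Therefore, FIRST(Y) = {*, a}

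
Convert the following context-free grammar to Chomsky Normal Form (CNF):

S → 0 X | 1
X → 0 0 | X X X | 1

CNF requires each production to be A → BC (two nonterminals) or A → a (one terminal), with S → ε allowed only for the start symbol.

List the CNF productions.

T0 → 0; S → 1; X → 1; S → T0 X; X → T0 T0; X → X X0; X0 → X X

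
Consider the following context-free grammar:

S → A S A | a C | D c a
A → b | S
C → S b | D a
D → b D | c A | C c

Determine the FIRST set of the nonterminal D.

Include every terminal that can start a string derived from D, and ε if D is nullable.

We compute FIRST(D) using the standard algorithm.
FIRST(A) = {a, b, c}
FIRST(C) = {a, b, c}
FIRST(D) = {a, b, c}
FIRST(S) = {a, b, c}
Therefore, FIRST(D) = {a, b, c}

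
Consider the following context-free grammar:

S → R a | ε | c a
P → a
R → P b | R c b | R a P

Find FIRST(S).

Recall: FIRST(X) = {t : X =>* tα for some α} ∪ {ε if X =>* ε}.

We compute FIRST(S) using the standard algorithm.
FIRST(P) = {a}
FIRST(R) = {a}
FIRST(S) = {a, c, ε}
Therefore, FIRST(S) = {a, c, ε}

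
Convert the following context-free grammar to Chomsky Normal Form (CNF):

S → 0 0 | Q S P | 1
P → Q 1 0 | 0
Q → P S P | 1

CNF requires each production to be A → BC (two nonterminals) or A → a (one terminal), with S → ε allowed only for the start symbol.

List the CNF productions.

T0 → 0; S → 1; T1 → 1; P → 0; Q → 1; S → T0 T0; S → Q X0; X0 → S P; P → Q X1; X1 → T1 T0; Q → P X2; X2 → S P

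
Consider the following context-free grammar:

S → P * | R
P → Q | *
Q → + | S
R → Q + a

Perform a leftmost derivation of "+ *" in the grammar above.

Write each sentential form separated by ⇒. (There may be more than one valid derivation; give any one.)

S ⇒ P * ⇒ Q * ⇒ + *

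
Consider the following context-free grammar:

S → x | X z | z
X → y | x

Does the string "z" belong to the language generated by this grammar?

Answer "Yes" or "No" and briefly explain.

Yes - a valid derivation exists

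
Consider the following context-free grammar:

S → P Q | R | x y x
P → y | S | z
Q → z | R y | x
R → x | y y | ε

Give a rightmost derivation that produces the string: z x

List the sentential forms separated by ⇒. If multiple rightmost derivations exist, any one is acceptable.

S ⇒ P Q ⇒ P x ⇒ z x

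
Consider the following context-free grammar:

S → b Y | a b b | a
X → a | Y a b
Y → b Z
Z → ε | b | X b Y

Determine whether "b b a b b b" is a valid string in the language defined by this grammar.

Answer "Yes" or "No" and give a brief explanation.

Yes - a valid derivation exists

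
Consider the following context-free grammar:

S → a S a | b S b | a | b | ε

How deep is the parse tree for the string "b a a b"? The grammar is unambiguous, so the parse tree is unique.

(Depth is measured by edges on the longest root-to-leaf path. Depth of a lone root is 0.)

3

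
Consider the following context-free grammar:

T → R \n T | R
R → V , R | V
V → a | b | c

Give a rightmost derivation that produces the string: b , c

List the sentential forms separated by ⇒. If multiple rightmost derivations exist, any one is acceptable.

T ⇒ R ⇒ V , R ⇒ V , V ⇒ V , c ⇒ b , c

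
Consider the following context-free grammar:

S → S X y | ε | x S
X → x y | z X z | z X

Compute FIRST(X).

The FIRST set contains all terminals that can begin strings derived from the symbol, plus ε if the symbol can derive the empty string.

We compute FIRST(X) using the standard algorithm.
FIRST(S) = {x, z, ε}
FIRST(X) = {x, z}
Therefore, FIRST(X) = {x, z}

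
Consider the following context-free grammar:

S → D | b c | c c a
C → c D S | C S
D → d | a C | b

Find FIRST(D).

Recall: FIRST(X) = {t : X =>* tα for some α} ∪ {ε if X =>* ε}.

We compute FIRST(D) using the standard algorithm.
FIRST(C) = {c}
FIRST(D) = {a, b, d}
FIRST(S) = {a, b, c, d}
Therefore, FIRST(D) = {a, b, d}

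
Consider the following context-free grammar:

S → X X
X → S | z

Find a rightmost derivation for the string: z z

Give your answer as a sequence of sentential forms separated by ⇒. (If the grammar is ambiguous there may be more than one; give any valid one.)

S ⇒ X X ⇒ X z ⇒ z z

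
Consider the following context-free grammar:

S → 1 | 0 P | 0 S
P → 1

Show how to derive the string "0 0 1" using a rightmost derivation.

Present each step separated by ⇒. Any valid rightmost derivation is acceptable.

S ⇒ 0 S ⇒ 0 0 P ⇒ 0 0 1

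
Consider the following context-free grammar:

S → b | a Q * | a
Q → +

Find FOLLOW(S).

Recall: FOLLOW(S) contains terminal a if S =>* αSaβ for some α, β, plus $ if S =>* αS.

We compute FOLLOW(S) using the standard algorithm.
FOLLOW(S) starts with {$}.
FIRST(Q) = {+}
FIRST(S) = {a, b}
FOLLOW(Q) = {*}
FOLLOW(S) = {$}
Therefore, FOLLOW(S) = {$}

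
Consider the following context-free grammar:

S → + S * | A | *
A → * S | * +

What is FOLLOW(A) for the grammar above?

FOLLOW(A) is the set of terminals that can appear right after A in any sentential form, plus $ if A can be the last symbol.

We compute FOLLOW(A) using the standard algorithm.
FOLLOW(S) starts with {$}.
FIRST(A) = {*}
FIRST(S) = {*, +}
FOLLOW(A) = {$, *}
FOLLOW(S) = {$, *}
Therefore, FOLLOW(A) = {$, *}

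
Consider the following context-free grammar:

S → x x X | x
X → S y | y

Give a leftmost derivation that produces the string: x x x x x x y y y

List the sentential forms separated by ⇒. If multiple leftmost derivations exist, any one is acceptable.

S ⇒ x x X ⇒ x x S y ⇒ x x x x X y ⇒ x x x x S y y ⇒ x x x x x x X y y ⇒ x x x x x x y y y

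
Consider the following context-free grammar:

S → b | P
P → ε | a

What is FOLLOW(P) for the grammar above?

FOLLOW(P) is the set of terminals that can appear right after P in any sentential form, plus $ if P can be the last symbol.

We compute FOLLOW(P) using the standard algorithm.
FOLLOW(S) starts with {$}.
FIRST(P) = {a, ε}
FIRST(S) = {a, b, ε}
FOLLOW(P) = {$}
FOLLOW(S) = {$}
Therefore, FOLLOW(P) = {$}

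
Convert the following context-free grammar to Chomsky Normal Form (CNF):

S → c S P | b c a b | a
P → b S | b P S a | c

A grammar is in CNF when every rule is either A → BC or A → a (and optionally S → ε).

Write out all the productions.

TC → c; TB → b; TA → a; S → a; P → c; S → TC X0; X0 → S P; S → TB X1; X1 → TC X2; X2 → TA TB; P → TB S; P → TB X3; X3 → P X4; X4 → S TA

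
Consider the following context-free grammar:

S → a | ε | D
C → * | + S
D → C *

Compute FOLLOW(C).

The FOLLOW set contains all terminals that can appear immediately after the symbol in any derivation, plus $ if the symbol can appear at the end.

We compute FOLLOW(C) using the standard algorithm.
FOLLOW(S) starts with {$}.
FIRST(C) = {*, +}
FIRST(D) = {*, +}
FIRST(S) = {*, +, a, ε}
FOLLOW(C) = {*}
FOLLOW(D) = {$, *}
FOLLOW(S) = {$, *}
Therefore, FOLLOW(C) = {*}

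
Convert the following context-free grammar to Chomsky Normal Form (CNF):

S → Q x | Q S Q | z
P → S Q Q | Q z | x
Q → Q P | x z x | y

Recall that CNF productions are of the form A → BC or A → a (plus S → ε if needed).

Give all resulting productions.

TX → x; S → z; TZ → z; P → x; Q → y; S → Q TX; S → Q X0; X0 → S Q; P → S X1; X1 → Q Q; P → Q TZ; Q → Q P; Q → TX X2; X2 → TZ TX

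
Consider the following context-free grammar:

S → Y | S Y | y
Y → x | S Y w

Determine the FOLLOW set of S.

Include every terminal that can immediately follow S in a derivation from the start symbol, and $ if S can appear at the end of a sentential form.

We compute FOLLOW(S) using the standard algorithm.
FOLLOW(S) starts with {$}.
FIRST(S) = {x, y}
FIRST(Y) = {x, y}
FOLLOW(S) = {$, x, y}
FOLLOW(Y) = {$, w, x, y}
Therefore, FOLLOW(S) = {$, x, y}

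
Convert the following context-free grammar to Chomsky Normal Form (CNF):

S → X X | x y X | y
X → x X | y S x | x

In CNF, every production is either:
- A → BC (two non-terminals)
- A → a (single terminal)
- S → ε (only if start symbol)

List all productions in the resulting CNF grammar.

TX → x; TY → y; S → y; X → x; S → X X; S → TX X0; X0 → TY X; X → TX X; X → TY X1; X1 → S TX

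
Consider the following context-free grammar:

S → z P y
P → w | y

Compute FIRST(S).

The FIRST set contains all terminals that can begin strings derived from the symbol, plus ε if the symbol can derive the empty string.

We compute FIRST(S) using the standard algorithm.
FIRST(P) = {w, y}
FIRST(S) = {z}
Therefore, FIRST(S) = {z}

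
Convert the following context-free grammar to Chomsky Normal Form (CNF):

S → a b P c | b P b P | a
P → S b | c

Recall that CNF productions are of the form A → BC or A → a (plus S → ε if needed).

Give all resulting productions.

TA → a; TB → b; TC → c; S → a; P → c; S → TA X0; X0 → TB X1; X1 → P TC; S → TB X2; X2 → P X3; X3 → TB P; P → S TB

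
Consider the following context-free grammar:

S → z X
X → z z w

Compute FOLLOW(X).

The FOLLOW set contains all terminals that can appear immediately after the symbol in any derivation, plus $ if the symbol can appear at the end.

We compute FOLLOW(X) using the standard algorithm.
FOLLOW(S) starts with {$}.
FIRST(S) = {z}
FIRST(X) = {z}
FOLLOW(S) = {$}
FOLLOW(X) = {$}
Therefore, FOLLOW(X) = {$}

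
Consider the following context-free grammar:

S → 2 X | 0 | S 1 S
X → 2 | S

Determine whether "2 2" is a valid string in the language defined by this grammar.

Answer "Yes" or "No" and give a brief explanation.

Yes - a valid derivation exists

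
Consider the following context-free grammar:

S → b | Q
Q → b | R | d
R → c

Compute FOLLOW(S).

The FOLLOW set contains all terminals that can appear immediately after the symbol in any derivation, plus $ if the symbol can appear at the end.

We compute FOLLOW(S) using the standard algorithm.
FOLLOW(S) starts with {$}.
FIRST(Q) = {b, c, d}
FIRST(R) = {c}
FIRST(S) = {b, c, d}
FOLLOW(Q) = {$}
FOLLOW(R) = {$}
FOLLOW(S) = {$}
Therefore, FOLLOW(S) = {$}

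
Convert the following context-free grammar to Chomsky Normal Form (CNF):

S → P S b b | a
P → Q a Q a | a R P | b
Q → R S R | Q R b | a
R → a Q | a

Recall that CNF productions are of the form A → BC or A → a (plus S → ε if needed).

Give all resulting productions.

TB → b; S → a; TA → a; P → b; Q → a; R → a; S → P X0; X0 → S X1; X1 → TB TB; P → Q X2; X2 → TA X3; X3 → Q TA; P → TA X4; X4 → R P; Q → R X5; X5 → S R; Q → Q X6; X6 → R TB; R → TA Q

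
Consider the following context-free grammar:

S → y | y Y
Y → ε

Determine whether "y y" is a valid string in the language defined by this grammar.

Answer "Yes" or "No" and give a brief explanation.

No - no valid derivation exists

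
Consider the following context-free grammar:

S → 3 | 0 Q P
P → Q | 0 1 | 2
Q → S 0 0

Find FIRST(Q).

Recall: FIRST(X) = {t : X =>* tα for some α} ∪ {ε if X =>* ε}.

We compute FIRST(Q) using the standard algorithm.
FIRST(P) = {0, 2, 3}
FIRST(Q) = {0, 3}
FIRST(S) = {0, 3}
Therefore, FIRST(Q) = {0, 3}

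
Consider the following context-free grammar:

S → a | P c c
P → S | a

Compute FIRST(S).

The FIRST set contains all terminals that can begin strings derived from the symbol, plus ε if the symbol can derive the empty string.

We compute FIRST(S) using the standard algorithm.
FIRST(P) = {a}
FIRST(S) = {a}
Therefore, FIRST(S) = {a}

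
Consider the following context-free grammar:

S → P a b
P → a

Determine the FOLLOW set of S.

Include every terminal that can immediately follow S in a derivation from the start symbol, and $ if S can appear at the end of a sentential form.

We compute FOLLOW(S) using the standard algorithm.
FOLLOW(S) starts with {$}.
FIRST(P) = {a}
FIRST(S) = {a}
FOLLOW(P) = {a}
FOLLOW(S) = {$}
Therefore, FOLLOW(S) = {$}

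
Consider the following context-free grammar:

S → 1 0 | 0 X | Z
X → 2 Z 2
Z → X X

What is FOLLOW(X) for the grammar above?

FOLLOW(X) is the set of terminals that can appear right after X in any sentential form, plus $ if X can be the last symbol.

We compute FOLLOW(X) using the standard algorithm.
FOLLOW(S) starts with {$}.
FIRST(S) = {0, 1, 2}
FIRST(X) = {2}
FIRST(Z) = {2}
FOLLOW(S) = {$}
FOLLOW(X) = {$, 2}
FOLLOW(Z) = {$, 2}
Therefore, FOLLOW(X) = {$, 2}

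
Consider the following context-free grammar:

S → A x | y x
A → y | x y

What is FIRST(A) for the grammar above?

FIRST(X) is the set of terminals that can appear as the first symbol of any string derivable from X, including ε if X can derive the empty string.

We compute FIRST(A) using the standard algorithm.
FIRST(A) = {x, y}
FIRST(S) = {x, y}
Therefore, FIRST(A) = {x, y}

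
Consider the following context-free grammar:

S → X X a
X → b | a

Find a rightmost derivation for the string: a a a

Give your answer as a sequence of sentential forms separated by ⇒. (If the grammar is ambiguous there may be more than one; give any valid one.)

S ⇒ X X a ⇒ X a a ⇒ a a a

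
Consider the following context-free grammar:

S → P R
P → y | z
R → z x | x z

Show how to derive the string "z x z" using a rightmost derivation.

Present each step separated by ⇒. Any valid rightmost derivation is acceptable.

S ⇒ P R ⇒ P x z ⇒ z x z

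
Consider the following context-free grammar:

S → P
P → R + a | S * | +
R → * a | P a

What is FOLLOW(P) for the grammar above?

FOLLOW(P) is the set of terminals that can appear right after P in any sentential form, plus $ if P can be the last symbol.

We compute FOLLOW(P) using the standard algorithm.
FOLLOW(S) starts with {$}.
FIRST(P) = {*, +}
FIRST(R) = {*, +}
FIRST(S) = {*, +}
FOLLOW(P) = {$, *, a}
FOLLOW(R) = {+}
FOLLOW(S) = {$, *}
Therefore, FOLLOW(P) = {$, *, a}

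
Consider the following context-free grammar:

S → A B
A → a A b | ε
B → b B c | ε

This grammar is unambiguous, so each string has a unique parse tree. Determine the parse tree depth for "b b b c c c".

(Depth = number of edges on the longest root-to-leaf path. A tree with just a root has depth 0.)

5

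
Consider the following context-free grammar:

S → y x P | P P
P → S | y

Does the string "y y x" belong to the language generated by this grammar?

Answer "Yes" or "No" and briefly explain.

No - no valid derivation exists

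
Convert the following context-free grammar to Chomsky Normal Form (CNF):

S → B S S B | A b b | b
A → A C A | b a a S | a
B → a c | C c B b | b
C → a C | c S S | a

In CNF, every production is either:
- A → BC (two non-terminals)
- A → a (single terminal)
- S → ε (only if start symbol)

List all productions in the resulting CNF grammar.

TB → b; S → b; TA → a; A → a; TC → c; B → b; C → a; S → B X0; X0 → S X1; X1 → S B; S → A X2; X2 → TB TB; A → A X3; X3 → C A; A → TB X4; X4 → TA X5; X5 → TA S; B → TA TC; B → C X6; X6 → TC X7; X7 → B TB; C → TA C; C → TC X8; X8 → S S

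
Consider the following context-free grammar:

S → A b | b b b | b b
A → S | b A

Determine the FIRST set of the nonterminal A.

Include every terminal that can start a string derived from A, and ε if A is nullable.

We compute FIRST(A) using the standard algorithm.
FIRST(A) = {b}
FIRST(S) = {b}
Therefore, FIRST(A) = {b}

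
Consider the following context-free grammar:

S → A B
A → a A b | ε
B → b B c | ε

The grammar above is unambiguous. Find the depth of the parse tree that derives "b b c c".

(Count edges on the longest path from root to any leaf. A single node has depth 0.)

4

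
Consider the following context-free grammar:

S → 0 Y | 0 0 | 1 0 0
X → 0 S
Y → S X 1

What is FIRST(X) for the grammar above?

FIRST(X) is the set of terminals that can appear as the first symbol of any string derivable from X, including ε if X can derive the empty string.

We compute FIRST(X) using the standard algorithm.
FIRST(S) = {0, 1}
FIRST(X) = {0}
FIRST(Y) = {0, 1}
Therefore, FIRST(X) = {0}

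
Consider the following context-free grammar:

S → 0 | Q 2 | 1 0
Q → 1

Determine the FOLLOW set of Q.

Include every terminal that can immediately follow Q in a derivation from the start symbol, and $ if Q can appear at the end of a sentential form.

We compute FOLLOW(Q) using the standard algorithm.
FOLLOW(S) starts with {$}.
FIRST(Q) = {1}
FIRST(S) = {0, 1}
FOLLOW(Q) = {2}
FOLLOW(S) = {$}
Therefore, FOLLOW(Q) = {2}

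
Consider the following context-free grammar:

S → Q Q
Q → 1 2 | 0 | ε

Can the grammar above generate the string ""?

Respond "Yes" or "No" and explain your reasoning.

Yes - a valid derivation exists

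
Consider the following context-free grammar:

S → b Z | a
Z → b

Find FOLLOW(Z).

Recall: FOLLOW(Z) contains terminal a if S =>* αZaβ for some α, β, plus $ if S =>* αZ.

We compute FOLLOW(Z) using the standard algorithm.
FOLLOW(S) starts with {$}.
FIRST(S) = {a, b}
FIRST(Z) = {b}
FOLLOW(S) = {$}
FOLLOW(Z) = {$}
Therefore, FOLLOW(Z) = {$}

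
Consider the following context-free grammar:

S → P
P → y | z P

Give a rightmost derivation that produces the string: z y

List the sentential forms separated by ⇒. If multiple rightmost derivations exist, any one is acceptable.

S ⇒ P ⇒ z P ⇒ z y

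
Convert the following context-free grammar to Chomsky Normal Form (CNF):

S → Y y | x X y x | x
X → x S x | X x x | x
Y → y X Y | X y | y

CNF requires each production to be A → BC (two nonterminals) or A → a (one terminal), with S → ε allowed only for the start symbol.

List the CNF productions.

TY → y; TX → x; S → x; X → x; Y → y; S → Y TY; S → TX X0; X0 → X X1; X1 → TY TX; X → TX X2; X2 → S TX; X → X X3; X3 → TX TX; Y → TY X4; X4 → X Y; Y → X TY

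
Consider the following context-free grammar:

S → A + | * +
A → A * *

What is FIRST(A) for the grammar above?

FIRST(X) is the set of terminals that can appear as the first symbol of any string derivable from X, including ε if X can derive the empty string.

We compute FIRST(A) using the standard algorithm.
FIRST(A) = {}
FIRST(S) = {*}
Therefore, FIRST(A) = {}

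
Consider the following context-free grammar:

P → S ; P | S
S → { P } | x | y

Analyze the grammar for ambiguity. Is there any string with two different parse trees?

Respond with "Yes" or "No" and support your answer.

No - the grammar is unambiguous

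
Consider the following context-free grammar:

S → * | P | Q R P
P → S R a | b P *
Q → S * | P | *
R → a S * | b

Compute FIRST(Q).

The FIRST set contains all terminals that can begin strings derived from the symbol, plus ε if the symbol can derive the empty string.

We compute FIRST(Q) using the standard algorithm.
FIRST(P) = {*, b}
FIRST(Q) = {*, b}
FIRST(R) = {a, b}
FIRST(S) = {*, b}
Therefore, FIRST(Q) = {*, b}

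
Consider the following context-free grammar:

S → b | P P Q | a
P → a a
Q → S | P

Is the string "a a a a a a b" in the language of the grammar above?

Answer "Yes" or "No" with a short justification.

No - no valid derivation exists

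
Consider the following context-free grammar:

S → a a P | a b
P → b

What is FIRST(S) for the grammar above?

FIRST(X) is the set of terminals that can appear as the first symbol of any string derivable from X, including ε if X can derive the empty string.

We compute FIRST(S) using the standard algorithm.
FIRST(P) = {b}
FIRST(S) = {a}
Therefore, FIRST(S) = {a}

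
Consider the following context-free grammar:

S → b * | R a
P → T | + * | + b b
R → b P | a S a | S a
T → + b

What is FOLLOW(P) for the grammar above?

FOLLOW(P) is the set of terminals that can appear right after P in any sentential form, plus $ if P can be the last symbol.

We compute FOLLOW(P) using the standard algorithm.
FOLLOW(S) starts with {$}.
FIRST(P) = {+}
FIRST(R) = {a, b}
FIRST(S) = {a, b}
FIRST(T) = {+}
FOLLOW(P) = {a}
FOLLOW(R) = {a}
FOLLOW(S) = {$, a}
FOLLOW(T) = {a}
Therefore, FOLLOW(P) = {a}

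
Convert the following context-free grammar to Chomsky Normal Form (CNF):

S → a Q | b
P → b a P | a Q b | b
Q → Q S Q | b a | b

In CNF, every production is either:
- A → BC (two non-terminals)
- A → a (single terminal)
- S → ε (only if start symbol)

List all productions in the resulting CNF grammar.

TA → a; S → b; TB → b; P → b; Q → b; S → TA Q; P → TB X0; X0 → TA P; P → TA X1; X1 → Q TB; Q → Q X2; X2 → S Q; Q → TB TA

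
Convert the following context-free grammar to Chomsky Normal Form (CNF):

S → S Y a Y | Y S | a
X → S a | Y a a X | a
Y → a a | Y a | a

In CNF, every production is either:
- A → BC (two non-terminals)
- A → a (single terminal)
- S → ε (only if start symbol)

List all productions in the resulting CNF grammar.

TA → a; S → a; X → a; Y → a; S → S X0; X0 → Y X1; X1 → TA Y; S → Y S; X → S TA; X → Y X2; X2 → TA X3; X3 → TA X; Y → TA TA; Y → Y TA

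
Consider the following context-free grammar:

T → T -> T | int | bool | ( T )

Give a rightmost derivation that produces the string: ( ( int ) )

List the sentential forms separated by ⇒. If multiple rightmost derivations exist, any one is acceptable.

T ⇒ ( T ) ⇒ ( ( T ) ) ⇒ ( ( int ) )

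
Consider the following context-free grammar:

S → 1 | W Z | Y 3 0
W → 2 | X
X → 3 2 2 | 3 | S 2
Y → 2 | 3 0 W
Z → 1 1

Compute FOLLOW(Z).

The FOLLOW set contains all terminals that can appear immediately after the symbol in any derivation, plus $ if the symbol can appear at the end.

We compute FOLLOW(Z) using the standard algorithm.
FOLLOW(S) starts with {$}.
FIRST(S) = {1, 2, 3}
FIRST(W) = {1, 2, 3}
FIRST(X) = {1, 2, 3}
FIRST(Y) = {2, 3}
FIRST(Z) = {1}
FOLLOW(S) = {$, 2}
FOLLOW(W) = {1, 3}
FOLLOW(X) = {1, 3}
FOLLOW(Y) = {3}
FOLLOW(Z) = {$, 2}
Therefore, FOLLOW(Z) = {$, 2}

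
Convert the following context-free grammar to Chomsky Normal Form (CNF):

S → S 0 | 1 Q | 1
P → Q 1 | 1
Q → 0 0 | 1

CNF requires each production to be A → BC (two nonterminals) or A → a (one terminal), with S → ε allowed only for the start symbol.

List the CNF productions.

T0 → 0; T1 → 1; S → 1; P → 1; Q → 1; S → S T0; S → T1 Q; P → Q T1; Q → T0 T0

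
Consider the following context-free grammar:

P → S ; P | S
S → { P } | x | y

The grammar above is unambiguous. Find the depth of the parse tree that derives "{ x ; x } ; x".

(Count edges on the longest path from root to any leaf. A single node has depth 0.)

5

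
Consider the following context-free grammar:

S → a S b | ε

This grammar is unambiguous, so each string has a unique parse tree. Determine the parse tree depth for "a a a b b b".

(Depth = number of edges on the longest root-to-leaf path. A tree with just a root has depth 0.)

4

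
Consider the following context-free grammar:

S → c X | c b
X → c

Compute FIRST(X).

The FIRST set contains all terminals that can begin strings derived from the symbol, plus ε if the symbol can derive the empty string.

We compute FIRST(X) using the standard algorithm.
FIRST(S) = {c}
FIRST(X) = {c}
Therefore, FIRST(X) = {c}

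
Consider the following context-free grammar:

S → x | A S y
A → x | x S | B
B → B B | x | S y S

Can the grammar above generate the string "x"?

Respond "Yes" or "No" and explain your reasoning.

Yes - a valid derivation exists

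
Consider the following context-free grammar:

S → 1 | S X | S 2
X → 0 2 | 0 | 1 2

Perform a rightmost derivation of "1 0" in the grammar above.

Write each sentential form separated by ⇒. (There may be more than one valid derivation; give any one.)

S ⇒ S X ⇒ S 0 ⇒ 1 0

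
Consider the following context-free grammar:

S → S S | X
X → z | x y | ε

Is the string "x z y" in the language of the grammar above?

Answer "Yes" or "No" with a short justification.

No - no valid derivation exists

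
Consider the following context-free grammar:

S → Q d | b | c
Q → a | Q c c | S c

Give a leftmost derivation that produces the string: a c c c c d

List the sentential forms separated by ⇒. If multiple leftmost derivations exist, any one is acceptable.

S ⇒ Q d ⇒ Q c c d ⇒ Q c c c c d ⇒ a c c c c d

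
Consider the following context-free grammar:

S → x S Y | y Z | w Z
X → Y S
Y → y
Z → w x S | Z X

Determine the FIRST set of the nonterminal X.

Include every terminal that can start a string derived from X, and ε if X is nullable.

We compute FIRST(X) using the standard algorithm.
FIRST(S) = {w, x, y}
FIRST(X) = {y}
FIRST(Y) = {y}
FIRST(Z) = {w}
Therefore, FIRST(X) = {y}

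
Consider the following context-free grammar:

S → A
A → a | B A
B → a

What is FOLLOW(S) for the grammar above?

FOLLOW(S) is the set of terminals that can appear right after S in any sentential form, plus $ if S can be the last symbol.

We compute FOLLOW(S) using the standard algorithm.
FOLLOW(S) starts with {$}.
FIRST(A) = {a}
FIRST(B) = {a}
FIRST(S) = {a}
FOLLOW(A) = {$}
FOLLOW(B) = {a}
FOLLOW(S) = {$}
Therefore, FOLLOW(S) = {$}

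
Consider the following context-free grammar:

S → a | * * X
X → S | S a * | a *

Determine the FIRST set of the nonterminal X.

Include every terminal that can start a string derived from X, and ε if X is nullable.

We compute FIRST(X) using the standard algorithm.
FIRST(S) = {*, a}
FIRST(X) = {*, a}
Therefore, FIRST(X) = {*, a}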